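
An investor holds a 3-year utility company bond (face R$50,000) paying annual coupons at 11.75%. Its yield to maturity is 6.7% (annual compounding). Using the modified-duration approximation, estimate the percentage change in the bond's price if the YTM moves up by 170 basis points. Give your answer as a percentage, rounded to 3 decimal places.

Periodic yield y = 0.067. Modified duration first:
  t   CF        PV=CF/(1+0.067)^t    t·PV
  1     5,875.00     5,506.0918     5,506.0918
  2     5,875.00     5,160.3485    10,320.6970
  3    55,875.00    45,996.4462   137,989.3385
  Σ                 56,662.8865   153,816.1273
P = 56,662.8865; D_Mac = 2.71458 yrs; D_mod = 2.71458/(1+0.067) = 2.54413 yrs.
ΔP/P ≈ -D_mod · Δy = -2.54413 × (+0.017) = -0.043250 = -4.3250%.

-4.325%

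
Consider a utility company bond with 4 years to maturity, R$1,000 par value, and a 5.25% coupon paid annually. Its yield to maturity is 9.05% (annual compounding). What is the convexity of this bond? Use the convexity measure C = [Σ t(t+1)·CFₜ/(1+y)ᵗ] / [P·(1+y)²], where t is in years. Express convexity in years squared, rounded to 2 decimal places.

With y = 0.0905:
  t   CF        PV=CF/(1+0.0905)^t    t·PV        t(t+1)·PV
  1        52.50        48.1431        48.1431          96.2861
  2        52.50        44.1477        88.2954         264.8861
  3        52.50        40.4839       121.4517         485.8067
  4     1,052.50       744.2510     2,977.0040      14,885.0199
  Σ                    877.0256     3,234.8941      15,731.9989
P = 877.0256.
Convexity = Σ t(t+1)·PV / [P·(1+y)²] = 15,731.9989 / (877.0256 × 1.189190) = 15.08413.

15.08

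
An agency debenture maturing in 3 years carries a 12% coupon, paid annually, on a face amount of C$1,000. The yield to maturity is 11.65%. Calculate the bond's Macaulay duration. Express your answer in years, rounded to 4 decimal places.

Periodic yield y = 0.1165. Discount each cash flow and weight by its year:
  t   CF        PV=CF/(1+0.1165)^t    t·PV
  1       120.00       107.4787       107.4787
  2       120.00        96.2640       192.5280
  3     1,120.00       804.7145     2,414.1436
  Σ                  1,008.4572     2,714.1503
Price P = Σ PV = 1,008.4572.
Macaulay duration = Σ(t·PV) / P = 2,714.1503 / 1,008.4572 = 2.69139 years.

2.6914 years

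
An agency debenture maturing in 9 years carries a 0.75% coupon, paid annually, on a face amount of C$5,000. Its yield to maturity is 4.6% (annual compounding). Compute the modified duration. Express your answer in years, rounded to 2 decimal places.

Periodic yield y = 0.046. First find Macaulay duration:
  t   CF        PV=CF/(1+0.046)^t    t·PV
  1        37.50        35.8509        35.8509
  2        37.50        34.2742        68.5485
  3        37.50        32.7670        98.3009
  4        37.50        31.3260       125.3039
  5        37.50        29.9483       149.7417
  6        37.50        28.6313       171.7878
  7        37.50        27.3722       191.6053
  8        37.50        26.1684       209.3475
  9     5,037.50     3,360.7012    30,246.3106
  Σ                  3,607.0395    31,296.7971
P = 3,607.0395; Macaulay duration = 31,296.7971 / 3,607.0395 = 8.67659 years.
Modified duration = D_Mac / (1 + y) = 8.67659 / 1.046 = 8.29502 years.

8.30 years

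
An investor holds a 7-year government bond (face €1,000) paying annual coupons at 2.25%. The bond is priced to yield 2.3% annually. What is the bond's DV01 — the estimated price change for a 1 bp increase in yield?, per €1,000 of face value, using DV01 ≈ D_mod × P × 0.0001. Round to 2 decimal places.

Periodic yield y = 0.023.
  t   CF        PV=CF/(1+0.023)^t    t·PV
  1        22.50        21.9941        21.9941
  2        22.50        21.4996        42.9993
  3        22.50        21.0163        63.0488
  4        22.50        20.5438        82.1750
  5        22.50        20.0819       100.4094
  6        22.50        19.6304       117.7823
  7     1,022.50       872.0349     6,104.2445
  Σ                    996.8010     6,532.6535
P = 996.8010; D_Mac = 6.55362 yrs; D_mod = 6.40627 yrs.
DV01 ≈ 6.40627 × 996.8010 × 0.0001 = 0.638578.

€0.64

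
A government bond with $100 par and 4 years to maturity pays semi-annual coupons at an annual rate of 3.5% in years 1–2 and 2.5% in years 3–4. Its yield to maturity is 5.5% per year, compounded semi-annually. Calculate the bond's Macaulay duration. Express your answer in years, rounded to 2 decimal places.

Periodic yield y = 0.0275. Discount each cash flow and weight by its period:
  t   CF        PV=CF/(1+0.0275)^t    t·PV
  1         1.75         1.7032         1.7032
  2         1.75         1.6576         3.3152
  3         1.75         1.6132         4.8396
  4         1.75         1.5700         6.2802
  5         1.25         1.0914         5.4572
  6         1.25         1.0622         6.3734
  7         1.25         1.0338         7.2366
  8       101.25        81.4968       651.9741
  Σ                     91.2282       687.1795
Price P = Σ PV = 91.2282.
Macaulay duration = Σ(t·PV) / P = 687.1795 / 91.2282 = 7.53253 half-year periods.
In years: 7.53253 / 2 = 3.76627 years.

3.77 years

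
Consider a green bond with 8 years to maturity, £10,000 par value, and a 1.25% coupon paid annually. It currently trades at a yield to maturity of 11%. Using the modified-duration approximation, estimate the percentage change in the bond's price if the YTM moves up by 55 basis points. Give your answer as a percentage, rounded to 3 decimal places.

-3.705%

Periodic yield y = 0.11. Modified duration first:
  t   CF        PV=CF/(1+0.11)^t    t·PV
  1       125.00       112.6126       112.6126
  2       125.00       101.4528       202.9056
  3       125.00        91.3989       274.1968
  4       125.00        82.3414       329.3655
  5       125.00        74.1814       370.9071
  6       125.00        66.8301       400.9806
  7       125.00        60.2073       421.4511
  8    10,125.00     4,393.5058    35,148.0462
  Σ                  4,982.5303    37,260.4655
P = 4,982.5303; D_Mac = 7.47822 yrs; D_mod = 7.47822/(1+0.11) = 6.73714 yrs.
ΔP/P ≈ -D_mod · Δy = -6.73714 × (+0.0055) = -0.037054 = -3.7054%.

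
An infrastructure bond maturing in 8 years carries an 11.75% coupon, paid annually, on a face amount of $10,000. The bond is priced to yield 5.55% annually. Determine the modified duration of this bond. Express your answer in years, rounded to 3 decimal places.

5.667 years

Periodic yield y = 0.0555. First find Macaulay duration:
  t   CF        PV=CF/(1+0.0555)^t    t·PV
  1     1,175.00     1,113.2165     1,113.2165
  2     1,175.00     1,054.6817     2,109.3633
  3     1,175.00       999.2247     2,997.6741
  4     1,175.00       946.6837     3,786.7349
  5     1,175.00       896.9055     4,484.5274
  6     1,175.00       849.7447     5,098.4679
  7     1,175.00       805.0636     5,635.4454
  8    11,175.00     7,254.0681    58,032.5451
  Σ                 13,919.5885    83,257.9746
P = 13,919.5885; Macaulay duration = 83,257.9746 / 13,919.5885 = 5.98135 years.
Modified duration = D_Mac / (1 + y) = 5.98135 / 1.0555 = 5.66684 years.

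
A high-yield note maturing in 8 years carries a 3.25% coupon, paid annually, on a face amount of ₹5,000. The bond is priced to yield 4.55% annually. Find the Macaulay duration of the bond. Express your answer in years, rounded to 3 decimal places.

7.127 years

Periodic yield y = 0.0455. Discount each cash flow and weight by its year:
  t   CF        PV=CF/(1+0.0455)^t    t·PV
  1       162.50       155.4280       155.4280
  2       162.50       148.6638       297.3276
  3       162.50       142.1940       426.5820
  4       162.50       136.0057       544.0229
  5       162.50       130.0868       650.4339
  6       162.50       124.4254       746.5526
  7       162.50       119.0105       833.0732
  8     5,162.50     3,616.3276    28,930.6209
  Σ                  4,572.1419    32,584.0411
Price P = Σ PV = 4,572.1419.
Macaulay duration = Σ(t·PV) / P = 32,584.0411 / 4,572.1419 = 7.12665 years.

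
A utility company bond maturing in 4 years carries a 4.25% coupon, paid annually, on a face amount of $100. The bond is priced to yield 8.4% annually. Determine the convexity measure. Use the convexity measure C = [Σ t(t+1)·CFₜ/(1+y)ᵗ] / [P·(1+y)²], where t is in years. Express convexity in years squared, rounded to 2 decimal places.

15.56

With y = 0.084:
  t   CF        PV=CF/(1+0.084)^t    t·PV        t(t+1)·PV
  1         4.25         3.9207         3.9207           7.8413
  2         4.25         3.6168         7.2337          21.7011
  3         4.25         3.3366        10.0097          40.0389
  4       104.25        75.5021       302.0083       1,510.0417
  Σ                     86.3762       323.1724       1,579.6230
P = 86.3762.
Convexity = Σ t(t+1)·PV / [P·(1+y)²] = 1,579.6230 / (86.3762 × 1.175056) = 15.56327.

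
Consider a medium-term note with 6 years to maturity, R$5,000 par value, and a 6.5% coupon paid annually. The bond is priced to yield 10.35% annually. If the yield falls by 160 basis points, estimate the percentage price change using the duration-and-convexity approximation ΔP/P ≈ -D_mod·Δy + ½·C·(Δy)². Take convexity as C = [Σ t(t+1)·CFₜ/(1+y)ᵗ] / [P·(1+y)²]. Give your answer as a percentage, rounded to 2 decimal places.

With y = 0.1035:
  t   CF        PV=CF/(1+0.1035)^t    t·PV        t(t+1)·PV
  1       325.00       294.5174       294.5174         589.0349
  2       325.00       266.8939       533.7878       1,601.3635
  3       325.00       241.8613       725.5838       2,902.3354
  4       325.00       219.1765       876.7060       4,383.5302
  5       325.00       198.6194       993.0970       5,958.5821
  6     5,325.00     2,949.0734    17,694.4406     123,861.0843
  Σ                  4,170.1420    21,118.1328     139,295.9304
P = 4,170.1420; D_Mac = 5.06413 yrs; D_mod = 4.58915 yrs; C = 27.43108.
Duration effect: -4.58915 × (-0.016) = +0.073426
Convexity effect: 0.5 × 27.43108 × (-0.016)² = +0.0035112
ΔP/P ≈ +0.073426 + 0.0035112 = +0.076938 = +7.6938%.

+7.69%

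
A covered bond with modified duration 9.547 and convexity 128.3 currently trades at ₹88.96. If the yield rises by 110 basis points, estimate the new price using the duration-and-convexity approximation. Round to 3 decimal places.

₹80.308

Duration effect: -D_mod·Δy = -9.547 × (+0.011) = -0.105017
Convexity effect: ½·C·(Δy)² = 0.5 × 128.3 × (0.011)² = +0.00776215
ΔP/P ≈ -0.105017 + 0.00776215 = -0.09725485
New price ≈ 88.96 × (1 - 0.09725485) = 80.308208544.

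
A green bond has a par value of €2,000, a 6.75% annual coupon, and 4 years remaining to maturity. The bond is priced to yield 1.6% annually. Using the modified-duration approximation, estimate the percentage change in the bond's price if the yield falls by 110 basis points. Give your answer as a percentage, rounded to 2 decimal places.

Periodic yield y = 0.016. Modified duration first:
  t   CF        PV=CF/(1+0.016)^t    t·PV
  1       135.00       132.8740       132.8740
  2       135.00       130.7815       261.5630
  3       135.00       128.7220       386.1659
  4     2,135.00     2,003.6555     8,014.6219
  Σ                  2,396.0330     8,795.2248
P = 2,396.0330; D_Mac = 3.67074 yrs; D_mod = 3.67074/(1+0.016) = 3.61294 yrs.
ΔP/P ≈ -D_mod · Δy = -3.61294 × (-0.011) = +0.039742 = +3.9742%.

+3.97%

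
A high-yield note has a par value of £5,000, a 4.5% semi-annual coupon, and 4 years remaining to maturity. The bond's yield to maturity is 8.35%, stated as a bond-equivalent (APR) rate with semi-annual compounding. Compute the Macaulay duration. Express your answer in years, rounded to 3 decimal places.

3.679 years

Periodic yield y = 0.04175. Discount each cash flow and weight by its period:
  t   CF        PV=CF/(1+0.04175)^t    t·PV
  1       112.50       107.9914       107.9914
  2       112.50       103.6634       207.3268
  3       112.50        99.5089       298.5267
  4       112.50        95.5209       382.0837
  5       112.50        91.6927       458.4637
  6       112.50        88.0180       528.1080
  7       112.50        84.4905       591.4336
  8     5,112.50     3,685.7447    29,485.9575
  Σ                  4,356.6305    32,059.8914
Price P = Σ PV = 4,356.6305.
Macaulay duration = Σ(t·PV) / P = 32,059.8914 / 4,356.6305 = 7.35887 half-year periods.
In years: 7.35887 / 2 = 3.67944 years.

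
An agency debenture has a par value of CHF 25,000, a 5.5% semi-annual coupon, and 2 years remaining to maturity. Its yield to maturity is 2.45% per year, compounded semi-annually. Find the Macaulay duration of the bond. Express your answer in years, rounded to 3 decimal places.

1.924 years

Periodic yield y = 0.01225. Discount each cash flow and weight by its period:
  t   CF        PV=CF/(1+0.01225)^t    t·PV
  1       687.50       679.1800       679.1800
  2       687.50       670.9608     1,341.9215
  3       687.50       662.8410     1,988.5229
  4    25,687.50    24,466.4353    97,865.7410
  Σ                 26,479.4170   101,875.3655
Price P = Σ PV = 26,479.4170.
Macaulay duration = Σ(t·PV) / P = 101,875.3655 / 26,479.4170 = 3.84734 half-year periods.
In years: 3.84734 / 2 = 1.92367 years.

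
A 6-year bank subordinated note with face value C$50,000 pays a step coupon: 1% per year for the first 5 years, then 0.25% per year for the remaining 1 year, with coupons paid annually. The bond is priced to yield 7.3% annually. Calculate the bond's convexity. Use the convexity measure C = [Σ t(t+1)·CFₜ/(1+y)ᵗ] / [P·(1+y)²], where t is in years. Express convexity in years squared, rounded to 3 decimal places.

35.012

With y = 0.073:
  t   CF        PV=CF/(1+0.073)^t    t·PV        t(t+1)·PV
  1       500.00       465.9832       465.9832         931.9664
  2       500.00       434.2807       868.5615       2,605.6844
  3       500.00       404.7351     1,214.2052       4,856.8209
  4       500.00       377.1995     1,508.7980       7,543.9901
  5       500.00       351.5373     1,757.6864      10,546.1186
  6    50,125.00    32,844.0008   197,064.0047   1,379,448.0330
  Σ                 34,877.7366   202,879.2391   1,405,932.6133
P = 34,877.7366.
Convexity = Σ t(t+1)·PV / [P·(1+y)²] = 1,405,932.6133 / (34,877.7366 × 1.151329) = 35.01199.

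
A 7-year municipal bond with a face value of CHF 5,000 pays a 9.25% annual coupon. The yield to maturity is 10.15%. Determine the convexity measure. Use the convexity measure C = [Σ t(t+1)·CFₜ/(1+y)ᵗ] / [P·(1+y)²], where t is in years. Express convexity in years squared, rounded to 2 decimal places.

With y = 0.1015:
  t   CF        PV=CF/(1+0.1015)^t    t·PV        t(t+1)·PV
  1       462.50       419.8820       419.8820         839.7640
  2       462.50       381.1911       762.3822       2,287.1465
  3       462.50       346.0654     1,038.1963       4,152.7853
  4       462.50       314.1765     1,256.7061       6,283.5305
  5       462.50       285.2261     1,426.1304       8,556.7823
  6       462.50       258.9433     1,553.6600      10,875.6198
  7     5,462.50     2,776.5145    19,435.6012     155,484.8097
  Σ                  4,781.9989    25,892.5582     188,480.4382
P = 4,781.9989.
Convexity = Σ t(t+1)·PV / [P·(1+y)²] = 188,480.4382 / (4,781.9989 × 1.213302) = 32.48537.

32.49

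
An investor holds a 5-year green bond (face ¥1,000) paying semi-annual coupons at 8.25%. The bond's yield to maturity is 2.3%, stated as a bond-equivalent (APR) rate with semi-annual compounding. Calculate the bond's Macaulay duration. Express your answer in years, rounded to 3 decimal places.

Periodic yield y = 0.0115. Discount each cash flow and weight by its period:
  t   CF        PV=CF/(1+0.0115)^t    t·PV
  1        41.25        40.7810        40.7810
  2        41.25        40.3174        80.6347
  3        41.25        39.8590       119.5770
  4        41.25        39.4058       157.6233
  5        41.25        38.9578       194.7890
  6        41.25        38.5149       231.0893
  7        41.25        38.0770       266.5390
  8        41.25        37.6441       301.1528
  9        41.25        37.2161       334.9450
  10    1,041.25       928.7443     9,287.4426
  Σ                  1,279.5174    11,014.5738
Price P = Σ PV = 1,279.5174.
Macaulay duration = Σ(t·PV) / P = 11,014.5738 / 1,279.5174 = 8.60838 half-year periods.
In years: 8.60838 / 2 = 4.30419 years.

4.304 years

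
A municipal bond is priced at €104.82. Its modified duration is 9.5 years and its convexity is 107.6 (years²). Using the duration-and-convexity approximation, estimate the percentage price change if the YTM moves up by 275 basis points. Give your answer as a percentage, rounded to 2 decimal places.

Duration effect: -D_mod·Δy = -9.5 × (+0.0275) = -0.261250
Convexity effect: ½·C·(Δy)² = 0.5 × 107.6 × (0.0275)² = +0.04068625
ΔP/P ≈ -0.261250 + 0.04068625 = -0.22056375
= -22.056375%.

-22.06%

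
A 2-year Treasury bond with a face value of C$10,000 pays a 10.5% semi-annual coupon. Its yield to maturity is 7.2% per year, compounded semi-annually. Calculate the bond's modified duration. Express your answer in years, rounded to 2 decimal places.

Periodic yield y = 0.036. First find Macaulay duration:
  t   CF        PV=CF/(1+0.036)^t    t·PV
  1       525.00       506.7568       506.7568
  2       525.00       489.1474       978.2949
  3       525.00       472.1500     1,416.4501
  4    10,525.00     9,136.5678    36,546.2713
  Σ                 10,604.6221    39,447.7731
P = 10,604.6221; Macaulay duration = 39,447.7731 / 10,604.6221 = 3.71987 half-year periods = 1.85993 years.
Modified duration = D_Mac / (1 + y) = 1.85993 / 1.036 = 1.79530 years.

1.80 years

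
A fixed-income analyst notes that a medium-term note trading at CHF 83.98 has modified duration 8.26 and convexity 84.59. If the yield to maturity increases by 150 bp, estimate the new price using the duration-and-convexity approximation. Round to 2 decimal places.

Duration effect: -D_mod·Δy = -8.26 × (+0.015) = -0.123900
Convexity effect: ½·C·(Δy)² = 0.5 × 84.59 × (0.015)² = +0.009516375
ΔP/P ≈ -0.123900 + 0.009516375 = -0.114383625
New price ≈ 83.98 × (1 - 0.114383625) = 74.3740631725.

CHF 74.37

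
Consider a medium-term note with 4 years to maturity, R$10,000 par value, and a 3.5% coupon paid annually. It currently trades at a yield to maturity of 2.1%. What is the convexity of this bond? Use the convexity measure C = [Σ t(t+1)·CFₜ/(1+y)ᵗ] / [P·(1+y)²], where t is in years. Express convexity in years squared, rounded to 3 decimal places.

With y = 0.021:
  t   CF        PV=CF/(1+0.021)^t    t·PV        t(t+1)·PV
  1       350.00       342.8012       342.8012         685.6024
  2       350.00       335.7504       671.5008       2,014.5025
  3       350.00       328.8447       986.5340       3,946.1361
  4    10,350.00     9,524.3946    38,097.5785     190,487.8926
  Σ                 10,531.7909    40,098.4146     197,134.1336
P = 10,531.7909.
Convexity = Σ t(t+1)·PV / [P·(1+y)²] = 197,134.1336 / (10,531.7909 × 1.042441) = 17.95594.

17.956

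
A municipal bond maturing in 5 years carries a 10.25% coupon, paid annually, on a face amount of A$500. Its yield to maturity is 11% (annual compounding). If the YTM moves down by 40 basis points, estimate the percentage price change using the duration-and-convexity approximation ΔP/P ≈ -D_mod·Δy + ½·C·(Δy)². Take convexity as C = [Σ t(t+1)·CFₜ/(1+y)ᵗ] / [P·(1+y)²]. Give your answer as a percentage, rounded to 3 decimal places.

+1.507%

With y = 0.11:
  t   CF        PV=CF/(1+0.11)^t    t·PV        t(t+1)·PV
  1        51.25        46.1712        46.1712          92.3423
  2        51.25        41.5956        83.1913         249.5739
  3        51.25        37.4736       112.4207         449.6827
  4        51.25        33.7600       135.0398         675.1992
  5       551.25       327.1400     1,635.7002       9,814.2013
  Σ                    486.1404     2,012.5232      11,280.9995
P = 486.1404; D_Mac = 4.13980 yrs; D_mod = 3.72955 yrs; C = 18.83389.
Duration effect: -3.72955 × (-0.004) = +0.014918
Convexity effect: 0.5 × 18.83389 × (-0.004)² = +0.0001507
ΔP/P ≈ +0.014918 + 0.0001507 = +0.015069 = +1.5069%.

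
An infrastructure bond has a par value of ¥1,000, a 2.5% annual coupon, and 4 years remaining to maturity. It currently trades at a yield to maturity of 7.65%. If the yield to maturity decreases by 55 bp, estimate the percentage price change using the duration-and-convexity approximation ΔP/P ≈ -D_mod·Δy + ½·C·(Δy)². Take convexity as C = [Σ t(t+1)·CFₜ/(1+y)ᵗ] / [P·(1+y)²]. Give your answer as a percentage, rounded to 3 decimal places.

With y = 0.0765:
  t   CF        PV=CF/(1+0.0765)^t    t·PV        t(t+1)·PV
  1        25.00        23.2234        23.2234          46.4468
  2        25.00        21.5731        43.1461         129.4384
  3        25.00        20.0400        60.1200         240.4801
  4     1,025.00       763.2516     3,053.0064      15,265.0322
  Σ                    828.0881     3,179.4960      15,681.3975
P = 828.0881; D_Mac = 3.83956 yrs; D_mod = 3.56671 yrs; C = 16.34106.
Duration effect: -3.56671 × (-0.0055) = +0.019617
Convexity effect: 0.5 × 16.34106 × (-0.0055)² = +0.0002472
ΔP/P ≈ +0.019617 + 0.0002472 = +0.019864 = +1.9864%.

+1.986%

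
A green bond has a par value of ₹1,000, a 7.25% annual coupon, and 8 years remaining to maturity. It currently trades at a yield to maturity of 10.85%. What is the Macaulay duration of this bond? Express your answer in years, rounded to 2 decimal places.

6.14 years

Periodic yield y = 0.1085. Discount each cash flow and weight by its year:
  t   CF        PV=CF/(1+0.1085)^t    t·PV
  1        72.50        65.4037        65.4037
  2        72.50        59.0020       118.0040
  3        72.50        53.2269       159.6806
  4        72.50        48.0170       192.0681
  5        72.50        43.3171       216.5856
  6        72.50        39.0772       234.4634
  7        72.50        35.2524       246.7665
  8     1,072.50       470.4481     3,763.5848
  Σ                    813.7444     4,996.5566
Price P = Σ PV = 813.7444.
Macaulay duration = Σ(t·PV) / P = 4,996.5566 / 813.7444 = 6.14020 years.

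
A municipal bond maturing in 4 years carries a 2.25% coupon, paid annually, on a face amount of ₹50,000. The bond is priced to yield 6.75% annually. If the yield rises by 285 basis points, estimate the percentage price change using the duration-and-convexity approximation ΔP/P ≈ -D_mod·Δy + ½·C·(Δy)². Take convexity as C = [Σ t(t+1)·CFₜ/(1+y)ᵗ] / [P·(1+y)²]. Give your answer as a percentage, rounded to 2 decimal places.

-9.62%

With y = 0.0675:
  t   CF        PV=CF/(1+0.0675)^t    t·PV        t(t+1)·PV
  1     1,125.00     1,053.8642     1,053.8642       2,107.7283
  2     1,125.00       987.2264     1,974.4528       5,923.3583
  3     1,125.00       924.8022     2,774.4067      11,097.6268
  4    51,125.00    39,369.6711   157,478.6842     787,393.4212
  Σ                 42,335.5639   163,281.4079     806,522.1347
P = 42,335.5639; D_Mac = 3.85684 yrs; D_mod = 3.61296 yrs; C = 16.71765.
Duration effect: -3.61296 × (+0.0285) = -0.102969
Convexity effect: 0.5 × 16.71765 × (0.0285)² = +0.0067895
ΔP/P ≈ -0.102969 + 0.0067895 = -0.096180 = -9.6180%.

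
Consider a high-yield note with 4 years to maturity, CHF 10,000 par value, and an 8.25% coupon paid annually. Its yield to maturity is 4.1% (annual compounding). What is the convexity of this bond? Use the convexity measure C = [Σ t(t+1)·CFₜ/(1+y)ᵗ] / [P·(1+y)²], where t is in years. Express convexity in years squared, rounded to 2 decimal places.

15.99

With y = 0.041:
  t   CF        PV=CF/(1+0.041)^t    t·PV        t(t+1)·PV
  1       825.00       792.5072       792.5072       1,585.0144
  2       825.00       761.2941     1,522.5883       4,567.7649
  3       825.00       731.3104     2,193.9313       8,775.7250
  4    10,825.00     9,217.7513    36,871.0052     184,355.0262
  Σ                 11,502.8631    41,380.0320     199,283.5305
P = 11,502.8631.
Convexity = Σ t(t+1)·PV / [P·(1+y)²] = 199,283.5305 / (11,502.8631 × 1.083681) = 15.98689.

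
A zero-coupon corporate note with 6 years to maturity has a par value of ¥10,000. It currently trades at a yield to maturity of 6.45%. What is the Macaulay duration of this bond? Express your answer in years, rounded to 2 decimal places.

6.00 years

A zero-coupon bond has a single cash flow at maturity, so its Macaulay duration equals its maturity: 6 years.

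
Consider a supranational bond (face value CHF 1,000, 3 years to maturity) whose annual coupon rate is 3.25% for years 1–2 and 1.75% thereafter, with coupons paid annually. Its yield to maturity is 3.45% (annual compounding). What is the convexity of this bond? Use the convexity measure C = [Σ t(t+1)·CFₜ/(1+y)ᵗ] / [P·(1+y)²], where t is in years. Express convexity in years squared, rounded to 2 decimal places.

With y = 0.0345:
  t   CF        PV=CF/(1+0.0345)^t    t·PV        t(t+1)·PV
  1        32.50        31.4161        31.4161          62.8323
  2        32.50        30.3684        60.7369         182.2106
  3     1,017.50       919.0580     2,757.1741      11,028.6963
  Σ                    980.8426     2,849.3271      11,273.7392
P = 980.8426.
Convexity = Σ t(t+1)·PV / [P·(1+y)²] = 11,273.7392 / (980.8426 × 1.070190) = 10.74008.

10.74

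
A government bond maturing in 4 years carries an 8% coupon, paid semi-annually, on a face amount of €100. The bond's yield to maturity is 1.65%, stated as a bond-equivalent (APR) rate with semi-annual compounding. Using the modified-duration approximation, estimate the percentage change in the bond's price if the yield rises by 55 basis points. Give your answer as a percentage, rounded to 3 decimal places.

Periodic yield y = 0.00825. Modified duration first:
  t   CF        PV=CF/(1+0.00825)^t    t·PV
  1         4.00         3.9673         3.9673
  2         4.00         3.9348         7.8696
  3         4.00         3.9026        11.7078
  4         4.00         3.8707        15.4827
  5         4.00         3.8390        19.1950
  6         4.00         3.8076        22.8456
  7         4.00         3.7764        26.4351
  8       104.00        97.3840       779.0718
  Σ                    124.4824       886.5749
P = 124.4824; D_Mac = 7.12209 half-year periods = 3.56105 yrs; D_mod = 3.56105/(1+0.00825) = 3.53191 yrs.
ΔP/P ≈ -D_mod · Δy = -3.53191 × (+0.0055) = -0.019425 = -1.9425%.

-1.943%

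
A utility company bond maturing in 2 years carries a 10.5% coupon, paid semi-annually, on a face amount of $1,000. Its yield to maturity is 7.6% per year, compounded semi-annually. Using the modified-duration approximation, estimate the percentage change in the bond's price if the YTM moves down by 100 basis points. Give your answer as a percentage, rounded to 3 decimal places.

Periodic yield y = 0.038. Modified duration first:
  t   CF        PV=CF/(1+0.038)^t    t·PV
  1        52.50        50.5780        50.5780
  2        52.50        48.7264        97.4529
  3        52.50        46.9426       140.8278
  4     1,052.50       906.6354     3,626.5418
  Σ                  1,052.8825     3,915.4005
P = 1,052.8825; D_Mac = 3.71874 half-year periods = 1.85937 yrs; D_mod = 1.85937/(1+0.038) = 1.79130 yrs.
ΔP/P ≈ -D_mod · Δy = -1.79130 × (-0.01) = +0.017913 = +1.7913%.

+1.791%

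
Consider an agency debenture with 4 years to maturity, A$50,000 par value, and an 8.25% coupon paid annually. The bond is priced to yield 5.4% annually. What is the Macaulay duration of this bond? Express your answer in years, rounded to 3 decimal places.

3.587 years

Periodic yield y = 0.054. Discount each cash flow and weight by its year:
  t   CF        PV=CF/(1+0.054)^t    t·PV
  1     4,125.00     3,913.6622     3,913.6622
  2     4,125.00     3,713.1520     7,426.3041
  3     4,125.00     3,522.9146    10,568.7439
  4    54,125.00    43,856.6511   175,426.6044
  Σ                 55,006.3800   197,335.3146
Price P = Σ PV = 55,006.3800.
Macaulay duration = Σ(t·PV) / P = 197,335.3146 / 55,006.3800 = 3.58750 years.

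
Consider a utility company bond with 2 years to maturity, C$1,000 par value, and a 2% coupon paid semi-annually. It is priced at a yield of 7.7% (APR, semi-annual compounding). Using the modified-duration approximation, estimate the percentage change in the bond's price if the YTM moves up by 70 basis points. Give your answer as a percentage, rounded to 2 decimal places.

-1.33%

Periodic yield y = 0.0385. Modified duration first:
  t   CF        PV=CF/(1+0.0385)^t    t·PV
  1        10.00         9.6293         9.6293
  2        10.00         9.2723        18.5446
  3        10.00         8.9285        26.7856
  4     1,010.00       868.3511     3,473.4045
  Σ                    896.1812     3,528.3640
P = 896.1812; D_Mac = 3.93711 half-year periods = 1.96855 yrs; D_mod = 1.96855/(1+0.0385) = 1.89558 yrs.
ΔP/P ≈ -D_mod · Δy = -1.89558 × (+0.007) = -0.013269 = -1.3269%.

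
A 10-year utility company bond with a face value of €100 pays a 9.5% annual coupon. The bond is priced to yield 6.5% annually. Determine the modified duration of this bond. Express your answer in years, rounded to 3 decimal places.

6.744 years

Periodic yield y = 0.065. First find Macaulay duration:
  t   CF        PV=CF/(1+0.065)^t    t·PV
  1         9.50         8.9202         8.9202
  2         9.50         8.3758        16.7515
  3         9.50         7.8646        23.5937
  4         9.50         7.3846        29.5383
  5         9.50         6.9339        34.6693
  6         9.50         6.5107        39.0640
  7         9.50         6.1133        42.7932
  8         9.50         5.7402        45.9216
  9         9.50         5.3899        48.5087
  10      109.50        58.3335       583.3350
  Σ                    121.5665       873.0955
P = 121.5665; Macaulay duration = 873.0955 / 121.5665 = 7.18204 years.
Modified duration = D_Mac / (1 + y) = 7.18204 / 1.065 = 6.74370 years.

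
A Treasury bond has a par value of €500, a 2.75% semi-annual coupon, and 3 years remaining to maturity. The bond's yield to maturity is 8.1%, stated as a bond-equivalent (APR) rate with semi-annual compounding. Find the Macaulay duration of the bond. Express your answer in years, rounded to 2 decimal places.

Periodic yield y = 0.0405. Discount each cash flow and weight by its period:
  t   CF        PV=CF/(1+0.0405)^t    t·PV
  1        6.875         6.6074         6.6074
  2        6.875         6.3502        12.7004
  3        6.875         6.1030        18.3091
  4        6.875         5.8655        23.4620
  5        6.875         5.6372        28.1859
  6      506.875       399.4371     2,396.6224
  Σ                    430.0004     2,485.8873
Price P = Σ PV = 430.0004.
Macaulay duration = Σ(t·PV) / P = 2,485.8873 / 430.0004 = 5.78113 half-year periods.
In years: 5.78113 / 2 = 2.89056 years.

2.89 years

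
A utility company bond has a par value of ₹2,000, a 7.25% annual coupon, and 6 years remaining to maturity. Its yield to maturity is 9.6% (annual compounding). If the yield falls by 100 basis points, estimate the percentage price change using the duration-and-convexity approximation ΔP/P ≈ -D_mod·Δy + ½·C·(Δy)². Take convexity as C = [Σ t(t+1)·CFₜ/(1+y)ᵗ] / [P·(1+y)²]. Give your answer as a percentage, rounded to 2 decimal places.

+4.71%

With y = 0.096:
  t   CF        PV=CF/(1+0.096)^t    t·PV        t(t+1)·PV
  1       145.00       132.2993       132.2993         264.5985
  2       145.00       120.7110       241.4220         724.2661
  3       145.00       110.1378       330.4134       1,321.6534
  4       145.00       100.4907       401.9627       2,009.8136
  5       145.00        91.6886       458.4429       2,750.6573
  6     2,145.00     1,237.5535     7,425.3208      51,977.2457
  Σ                  1,792.8808     8,989.8611      59,048.2346
P = 1,792.8808; D_Mac = 5.01420 yrs; D_mod = 4.57500 yrs; C = 27.41791.
Duration effect: -4.57500 × (-0.01) = +0.045750
Convexity effect: 0.5 × 27.41791 × (-0.01)² = +0.0013709
ΔP/P ≈ +0.045750 + 0.0013709 = +0.047121 = +4.7121%.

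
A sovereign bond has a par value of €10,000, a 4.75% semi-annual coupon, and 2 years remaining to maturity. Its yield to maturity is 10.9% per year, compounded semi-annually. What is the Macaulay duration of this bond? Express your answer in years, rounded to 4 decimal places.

Periodic yield y = 0.0545. Discount each cash flow and weight by its period:
  t   CF        PV=CF/(1+0.0545)^t    t·PV
  1       237.50       225.2252       225.2252
  2       237.50       213.5849       427.1697
  3       237.50       202.5461       607.6383
  4    10,237.50     8,279.5661    33,118.2645
  Σ                  8,920.9223    34,378.2977
Price P = Σ PV = 8,920.9223.
Macaulay duration = Σ(t·PV) / P = 34,378.2977 / 8,920.9223 = 3.85367 half-year periods.
In years: 3.85367 / 2 = 1.92684 years.

1.9268 years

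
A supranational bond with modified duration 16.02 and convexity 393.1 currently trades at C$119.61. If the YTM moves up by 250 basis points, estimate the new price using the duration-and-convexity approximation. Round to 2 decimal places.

C$86.40

Duration effect: -D_mod·Δy = -16.02 × (+0.025) = -0.400500
Convexity effect: ½·C·(Δy)² = 0.5 × 393.1 × (0.025)² = +0.12284375
ΔP/P ≈ -0.400500 + 0.12284375 = -0.27765625
New price ≈ 119.61 × (1 - 0.27765625) = 86.3995359375.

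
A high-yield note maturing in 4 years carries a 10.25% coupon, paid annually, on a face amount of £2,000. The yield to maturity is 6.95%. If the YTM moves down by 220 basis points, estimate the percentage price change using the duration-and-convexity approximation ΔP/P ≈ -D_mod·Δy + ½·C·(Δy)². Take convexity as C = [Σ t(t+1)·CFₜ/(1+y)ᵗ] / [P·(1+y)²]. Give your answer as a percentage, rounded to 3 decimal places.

+7.563%

With y = 0.0695:
  t   CF        PV=CF/(1+0.0695)^t    t·PV        t(t+1)·PV
  1       205.00       191.6784       191.6784         383.3567
  2       205.00       179.2224       358.4448       1,075.3344
  3       205.00       167.5759       502.7276       2,010.9105
  4     2,205.00     1,685.3319     6,741.3276      33,706.6378
  Σ                  2,223.8085     7,794.1783      37,176.2394
P = 2,223.8085; D_Mac = 3.50488 yrs; D_mod = 3.27712 yrs; C = 14.61526.
Duration effect: -3.27712 × (-0.022) = +0.072097
Convexity effect: 0.5 × 14.61526 × (-0.022)² = +0.0035369
ΔP/P ≈ +0.072097 + 0.0035369 = +0.075634 = +7.5634%.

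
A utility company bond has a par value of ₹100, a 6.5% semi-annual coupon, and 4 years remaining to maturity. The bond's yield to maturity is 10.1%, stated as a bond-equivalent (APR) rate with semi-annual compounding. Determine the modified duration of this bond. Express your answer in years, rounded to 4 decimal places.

3.3835 years

Periodic yield y = 0.0505. First find Macaulay duration:
  t   CF        PV=CF/(1+0.0505)^t    t·PV
  1         3.25         3.0938         3.0938
  2         3.25         2.9450         5.8901
  3         3.25         2.8035         8.4104
  4         3.25         2.6687        10.6748
  5         3.25         2.5404        12.7020
  6         3.25         2.4183        14.5097
  7         3.25         2.3020        16.1142
  8       103.25        69.6180       556.9441
  Σ                     88.3897       628.3390
P = 88.3897; Macaulay duration = 628.3390 / 88.3897 = 7.10874 half-year periods = 3.55437 years.
Modified duration = D_Mac / (1 + y) = 3.55437 / 1.0505 = 3.38350 years.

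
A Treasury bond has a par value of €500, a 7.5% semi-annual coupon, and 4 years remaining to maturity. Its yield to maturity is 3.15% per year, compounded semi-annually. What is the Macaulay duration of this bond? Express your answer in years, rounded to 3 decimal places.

3.569 years

Periodic yield y = 0.01575. Discount each cash flow and weight by its period:
  t   CF        PV=CF/(1+0.01575)^t    t·PV
  1        18.75        18.4593        18.4593
  2        18.75        18.1730        36.3461
  3        18.75        17.8913        53.6738
  4        18.75        17.6138        70.4553
  5        18.75        17.3407        86.7036
  6        18.75        17.0718       102.4310
  7        18.75        16.8071       117.6499
  8       518.75       457.7870     3,662.2961
  Σ                    581.1441     4,148.0150
Price P = Σ PV = 581.1441.
Macaulay duration = Σ(t·PV) / P = 4,148.0150 / 581.1441 = 7.13767 half-year periods.
In years: 7.13767 / 2 = 3.56884 years.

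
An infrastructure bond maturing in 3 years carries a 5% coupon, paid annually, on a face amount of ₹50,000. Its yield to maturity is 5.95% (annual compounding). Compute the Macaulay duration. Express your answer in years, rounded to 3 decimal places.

Periodic yield y = 0.0595. Discount each cash flow and weight by its year:
  t   CF        PV=CF/(1+0.0595)^t    t·PV
  1     2,500.00     2,359.6036     2,359.6036
  2     2,500.00     2,227.0916     4,454.1833
  3    52,500.00    44,142.4486   132,427.3459
  Σ                 48,729.1438   139,241.1327
Price P = Σ PV = 48,729.1438.
Macaulay duration = Σ(t·PV) / P = 139,241.1327 / 48,729.1438 = 2.85745 years.

2.857 years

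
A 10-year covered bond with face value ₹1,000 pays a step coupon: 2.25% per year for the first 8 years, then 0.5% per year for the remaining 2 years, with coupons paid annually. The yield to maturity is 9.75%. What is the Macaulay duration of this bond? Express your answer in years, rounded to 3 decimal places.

8.601 years

Periodic yield y = 0.0975. Discount each cash flow and weight by its year:
  t   CF        PV=CF/(1+0.0975)^t    t·PV
  1        22.50        20.5011        20.5011
  2        22.50        18.6799        37.3597
  3        22.50        17.0204        51.0611
  4        22.50        15.5083        62.0332
  5        22.50        14.1306        70.6529
  6        22.50        12.8752        77.2514
  7        22.50        11.7314        82.1200
  8        22.50        10.6892        85.5138
  9         5.00         2.1644        19.4792
  10    1,005.00       396.3883     3,963.8825
  Σ                    519.6887     4,469.8550
Price P = Σ PV = 519.6887.
Macaulay duration = Σ(t·PV) / P = 4,469.8550 / 519.6887 = 8.60102 years.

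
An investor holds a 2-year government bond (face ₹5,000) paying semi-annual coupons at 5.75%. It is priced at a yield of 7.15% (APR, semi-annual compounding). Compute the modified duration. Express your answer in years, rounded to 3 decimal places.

Periodic yield y = 0.03575. First find Macaulay duration:
  t   CF        PV=CF/(1+0.03575)^t    t·PV
  1       143.75       138.7883       138.7883
  2       143.75       133.9979       267.9958
  3       143.75       129.3728       388.1184
  4     5,143.75     4,469.5118    17,878.0471
  Σ                  4,871.6708    18,672.9496
P = 4,871.6708; Macaulay duration = 18,672.9496 / 4,871.6708 = 3.83297 half-year periods = 1.91648 years.
Modified duration = D_Mac / (1 + y) = 1.91648 / 1.03575 = 1.85033 years.

1.850 years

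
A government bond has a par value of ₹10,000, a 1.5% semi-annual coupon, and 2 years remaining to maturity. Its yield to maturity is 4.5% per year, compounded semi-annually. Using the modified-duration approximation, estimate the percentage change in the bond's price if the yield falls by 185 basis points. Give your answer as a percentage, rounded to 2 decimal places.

+3.58%

Periodic yield y = 0.0225. Modified duration first:
  t   CF        PV=CF/(1+0.0225)^t    t·PV
  1        75.00        73.3496        73.3496
  2        75.00        71.7356       143.4712
  3        75.00        70.1570       210.4711
  4    10,075.00     9,217.0467    36,868.1868
  Σ                  9,432.2890    37,295.4788
P = 9,432.2890; D_Mac = 3.95402 half-year periods = 1.97701 yrs; D_mod = 1.97701/(1+0.0225) = 1.93351 yrs.
ΔP/P ≈ -D_mod · Δy = -1.93351 × (-0.0185) = +0.035770 = +3.5770%.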